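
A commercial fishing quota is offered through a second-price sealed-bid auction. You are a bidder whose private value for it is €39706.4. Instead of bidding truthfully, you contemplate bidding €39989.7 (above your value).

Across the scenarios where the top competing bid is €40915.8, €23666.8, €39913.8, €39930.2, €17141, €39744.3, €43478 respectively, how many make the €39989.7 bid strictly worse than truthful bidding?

The deviation hurts exactly when the highest competing bid lies strictly between €39706.4 and €39989.7 — overbidding then wins at a price above your value.
€40915.8: above both → same outcome either way.
€23666.8: below both → same outcome either way.
€39913.8: inside the interval → strictly worse (loss €207.4).
€39930.2: inside the interval → strictly worse (loss €223.8).
€17141: below both → same outcome either way.
€39744.3: inside the interval → strictly worse (loss €37.9).
€43478: above both → same outcome either way.
Count: 3.

3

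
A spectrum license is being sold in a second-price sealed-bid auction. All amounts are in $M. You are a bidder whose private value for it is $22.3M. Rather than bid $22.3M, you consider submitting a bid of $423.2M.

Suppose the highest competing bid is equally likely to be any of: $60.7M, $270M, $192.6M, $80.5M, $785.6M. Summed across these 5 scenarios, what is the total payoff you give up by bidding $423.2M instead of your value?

The deviation costs you only when the competing bid falls strictly between $22.3M and $423.2M; elsewhere both bids give the same outcome.
$60.7M: truthful payoff $0M, deviation payoff −$38.4M → loss $38.4M.
$270M: truthful payoff $0M, deviation payoff −$247.7M → loss $247.7M.
$192.6M: truthful payoff $0M, deviation payoff −$170.3M → loss $170.3M.
$80.5M: truthful payoff $0M, deviation payoff −$58.2M → loss $58.2M.
$785.6M: outcomes coincide → loss $0M.
Total loss = $38.4M + $247.7M + $170.3M + $58.2M = $514.6M.

$514.6M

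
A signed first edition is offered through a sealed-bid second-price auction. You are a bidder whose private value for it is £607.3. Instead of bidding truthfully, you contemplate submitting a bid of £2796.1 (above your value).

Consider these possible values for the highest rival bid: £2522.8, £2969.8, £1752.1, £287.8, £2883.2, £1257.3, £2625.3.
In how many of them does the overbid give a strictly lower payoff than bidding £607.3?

4

The deviation hurts exactly when the highest competing bid lies strictly between £607.3 and £2796.1 — overbidding then wins at a price above your value.
£2522.8: inside the interval → strictly worse (loss £1915.5).
£2969.8: above both → same outcome either way.
£1752.1: inside the interval → strictly worse (loss £1144.8).
£287.8: below both → same outcome either way.
£2883.2: above both → same outcome either way.
£1257.3: inside the interval → strictly worse (loss £650).
£2625.3: inside the interval → strictly worse (loss £2018).
Count: 4.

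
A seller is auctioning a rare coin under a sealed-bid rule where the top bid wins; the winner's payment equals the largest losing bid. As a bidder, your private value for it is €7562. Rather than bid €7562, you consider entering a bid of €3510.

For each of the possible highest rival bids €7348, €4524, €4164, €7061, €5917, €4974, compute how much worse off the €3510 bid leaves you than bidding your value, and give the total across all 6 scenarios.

The deviation costs you only when the competing bid falls strictly between €3510 and €7562; elsewhere both bids give the same outcome.
€7348: truthful payoff €214, deviation payoff €0 → loss €214.
€4524: truthful payoff €3038, deviation payoff €0 → loss €3038.
€4164: truthful payoff €3398, deviation payoff €0 → loss €3398.
€7061: truthful payoff €501, deviation payoff €0 → loss €501.
€5917: truthful payoff €1645, deviation payoff €0 → loss €1645.
€4974: truthful payoff €2588, deviation payoff €0 → loss €2588.
Total loss = €214 + €3038 + €3398 + €501 + €1645 + €2588 = €11384.

€11384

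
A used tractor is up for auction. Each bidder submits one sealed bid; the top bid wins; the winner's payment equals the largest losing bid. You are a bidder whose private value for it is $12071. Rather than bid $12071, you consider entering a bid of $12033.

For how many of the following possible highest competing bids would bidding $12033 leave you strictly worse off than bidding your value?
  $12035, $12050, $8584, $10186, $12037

The deviation hurts exactly when the highest competing bid lies strictly between $12033 and $12071 — underbidding then forfeits a profitable win.
$12035: inside the interval → strictly worse (loss $36).
$12050: inside the interval → strictly worse (loss $21).
$8584: below both → same outcome either way.
$10186: below both → same outcome either way.
$12037: inside the interval → strictly worse (loss $34).
Count: 3.

3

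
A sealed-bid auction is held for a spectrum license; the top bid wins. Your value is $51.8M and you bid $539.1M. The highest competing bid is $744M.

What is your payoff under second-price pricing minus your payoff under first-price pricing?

$0M

Your bid $539.1M is below $744M, so you lose under either rule.
Payoff is $0M in both cases; difference = $0M.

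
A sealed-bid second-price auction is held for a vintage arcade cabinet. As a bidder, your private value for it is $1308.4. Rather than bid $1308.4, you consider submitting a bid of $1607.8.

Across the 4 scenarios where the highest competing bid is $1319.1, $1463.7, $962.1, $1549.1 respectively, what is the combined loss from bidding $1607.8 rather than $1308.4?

$406.7

The deviation costs you only when the competing bid falls strictly between $1308.4 and $1607.8; elsewhere both bids give the same outcome.
$1319.1: truthful payoff $0, deviation payoff −$10.7 → loss $10.7.
$1463.7: truthful payoff $0, deviation payoff −$155.3 → loss $155.3.
$962.1: outcomes coincide → loss $0.
$1549.1: truthful payoff $0, deviation payoff −$240.7 → loss $240.7.
Total loss = $10.7 + $155.3 + $240.7 = $406.7.
Because the price is fixed by the runner-up's bid, deviating from your value can only change a good outcome into a bad one — never the reverse.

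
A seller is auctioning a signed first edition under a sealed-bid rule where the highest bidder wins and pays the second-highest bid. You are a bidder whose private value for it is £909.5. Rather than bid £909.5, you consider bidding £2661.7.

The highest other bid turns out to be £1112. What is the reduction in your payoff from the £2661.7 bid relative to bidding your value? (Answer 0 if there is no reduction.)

£202.5

Bidding your value £909.5: you lose (since £909.5 < £1112). Payoff £0.
Bidding £2661.7: you win and pay £1112. Payoff £909.5 − £1112 = −£202.5.
The competing bid £1112 lies between your value and your inflated bid, so overbidding wins an item priced above your value.
Loss from deviating = £0 − (−£202.5) = £202.5.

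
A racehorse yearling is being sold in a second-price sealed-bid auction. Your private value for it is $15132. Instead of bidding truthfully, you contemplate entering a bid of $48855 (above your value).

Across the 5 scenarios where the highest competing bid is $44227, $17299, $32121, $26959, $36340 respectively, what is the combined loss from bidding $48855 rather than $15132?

$81286

The deviation costs you only when the competing bid falls strictly between $15132 and $48855; elsewhere both bids give the same outcome.
$44227: truthful payoff $0, deviation payoff −$29095 → loss $29095.
$17299: truthful payoff $0, deviation payoff −$2167 → loss $2167.
$32121: truthful payoff $0, deviation payoff −$16989 → loss $16989.
$26959: truthful payoff $0, deviation payoff −$11827 → loss $11827.
$36340: truthful payoff $0, deviation payoff −$21208 → loss $21208.
Total loss = $29095 + $2167 + $16989 + $11827 + $21208 = $81286.
Truthful bidding weakly dominates here: raising your bid can only win items priced above your value, and lowering it can only forfeit items priced below.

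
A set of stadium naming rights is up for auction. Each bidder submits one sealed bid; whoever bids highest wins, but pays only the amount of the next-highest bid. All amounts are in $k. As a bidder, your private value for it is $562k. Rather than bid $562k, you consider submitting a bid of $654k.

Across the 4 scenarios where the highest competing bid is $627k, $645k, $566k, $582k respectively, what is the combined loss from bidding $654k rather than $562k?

The deviation costs you only when the competing bid falls strictly between $562k and $654k; elsewhere both bids give the same outcome.
$627k: truthful payoff $0k, deviation payoff −$65k → loss $65k.
$645k: truthful payoff $0k, deviation payoff −$83k → loss $83k.
$566k: truthful payoff $0k, deviation payoff −$4k → loss $4k.
$582k: truthful payoff $0k, deviation payoff −$20k → loss $20k.
Total loss = $65k + $83k + $4k + $20k = $172k.

$172k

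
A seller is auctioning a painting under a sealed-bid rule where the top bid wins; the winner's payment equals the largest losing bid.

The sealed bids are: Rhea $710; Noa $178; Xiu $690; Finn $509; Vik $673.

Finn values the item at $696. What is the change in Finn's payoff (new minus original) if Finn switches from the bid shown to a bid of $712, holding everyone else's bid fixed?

−$14

The highest bid among the other bidders is $710; Finn's bid doesn't change that.
Original bid $509: Finn is not highest (top rival bid is $710); payoff $0.
Alternative bid $712: Finn is highest, pays the top rival bid $710; payoff $696 − $710 = −$14.
Change in payoff = −$14 − ($0) = −$14.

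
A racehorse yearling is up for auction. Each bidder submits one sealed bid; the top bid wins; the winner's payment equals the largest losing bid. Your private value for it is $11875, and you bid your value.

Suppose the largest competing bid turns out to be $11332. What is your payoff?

$543

Your bid $11875 exceeds the highest competing bid $11332, so you win.
In a second-price auction the winner pays the second-highest bid, $11332.
Payoff = value − price = $11875 − $11332 = $543.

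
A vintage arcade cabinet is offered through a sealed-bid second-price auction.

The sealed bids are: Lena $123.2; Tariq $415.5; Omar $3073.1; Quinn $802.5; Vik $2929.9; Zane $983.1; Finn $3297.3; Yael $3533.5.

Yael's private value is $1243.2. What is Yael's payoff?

−$2054.1

Highest bid: Yael at $3533.5, so Yael wins.
Second-highest bid: Finn at $3297.3 — that is the price the winner pays.
Yael's payoff = value − price = $1243.2 − $3297.3 = −$2054.1.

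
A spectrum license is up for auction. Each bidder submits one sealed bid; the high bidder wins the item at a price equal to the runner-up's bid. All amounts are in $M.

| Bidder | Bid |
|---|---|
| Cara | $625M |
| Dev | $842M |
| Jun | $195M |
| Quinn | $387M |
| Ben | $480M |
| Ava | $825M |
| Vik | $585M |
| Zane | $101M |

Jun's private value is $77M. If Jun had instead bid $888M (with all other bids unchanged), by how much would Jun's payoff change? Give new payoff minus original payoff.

−$765M

The highest bid among the other bidders is $842M; Jun's bid doesn't change that.
Original bid $195M: Jun is not highest (top rival bid is $842M); payoff $0M.
Alternative bid $888M: Jun is highest, pays the top rival bid $842M; payoff $77M − $842M = −$765M.
Change in payoff = −$765M − ($0M) = −$765M.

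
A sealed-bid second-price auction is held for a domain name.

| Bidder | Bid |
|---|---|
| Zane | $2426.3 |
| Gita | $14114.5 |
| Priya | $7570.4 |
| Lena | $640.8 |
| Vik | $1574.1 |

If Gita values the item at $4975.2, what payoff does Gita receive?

−$2595.2

Highest bid: Gita at $14114.5, so Gita wins.
Second-highest bid: Priya at $7570.4 — that is the price the winner pays.
Gita's payoff = value − price = $4975.2 − $7570.4 = −$2595.2.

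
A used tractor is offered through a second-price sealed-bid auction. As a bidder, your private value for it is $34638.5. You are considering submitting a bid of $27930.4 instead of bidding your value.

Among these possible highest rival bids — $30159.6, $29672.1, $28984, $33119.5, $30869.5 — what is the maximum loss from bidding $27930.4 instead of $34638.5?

$30159.6: truthful gives $4478.9, deviation gives $0 → loss $4478.9.
$29672.1: truthful gives $4966.4, deviation gives $0 → loss $4966.4.
$28984: truthful gives $5654.5, deviation gives $0 → loss $5654.5.
$33119.5: truthful gives $1519, deviation gives $0 → loss $1519.
$30869.5: truthful gives $3769, deviation gives $0 → loss $3769.
Maximum loss: $5654.5.

$5654.5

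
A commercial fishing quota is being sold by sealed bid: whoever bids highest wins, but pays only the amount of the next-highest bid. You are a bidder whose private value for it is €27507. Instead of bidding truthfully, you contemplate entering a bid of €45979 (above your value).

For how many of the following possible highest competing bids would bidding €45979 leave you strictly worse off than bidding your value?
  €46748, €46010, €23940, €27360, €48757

0

The deviation hurts exactly when the highest competing bid lies strictly between €27507 and €45979 — overbidding then wins at a price above your value.
€46748: above both → same outcome either way.
€46010: above both → same outcome either way.
€23940: below both → same outcome either way.
€27360: below both → same outcome either way.
€48757: above both → same outcome either way.
Count: 0.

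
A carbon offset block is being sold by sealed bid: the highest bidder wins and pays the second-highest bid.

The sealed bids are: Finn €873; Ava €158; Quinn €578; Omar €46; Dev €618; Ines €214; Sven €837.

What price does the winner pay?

Highest bid: Finn at €873, so Finn wins.
Second-highest bid: Sven at €837 — that is the price the winner pays.

€837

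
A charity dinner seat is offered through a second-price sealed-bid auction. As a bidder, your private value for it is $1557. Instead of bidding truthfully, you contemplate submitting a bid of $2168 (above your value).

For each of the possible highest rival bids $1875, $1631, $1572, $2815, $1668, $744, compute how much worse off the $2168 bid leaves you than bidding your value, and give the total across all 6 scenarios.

$518

The deviation costs you only when the competing bid falls strictly between $1557 and $2168; elsewhere both bids give the same outcome.
$1875: truthful payoff $0, deviation payoff −$318 → loss $318.
$1631: truthful payoff $0, deviation payoff −$74 → loss $74.
$1572: truthful payoff $0, deviation payoff −$15 → loss $15.
$2815: outcomes coincide → loss $0.
$1668: truthful payoff $0, deviation payoff −$111 → loss $111.
$744: outcomes coincide → loss $0.
Total loss = $318 + $74 + $15 + $111 = $518.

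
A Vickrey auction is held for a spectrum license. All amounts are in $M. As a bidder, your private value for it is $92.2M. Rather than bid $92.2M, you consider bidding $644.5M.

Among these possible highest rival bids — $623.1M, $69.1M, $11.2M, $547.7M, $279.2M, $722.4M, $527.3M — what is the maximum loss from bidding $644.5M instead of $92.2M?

$530.9M

$623.1M: truthful gives $0M, deviation gives −$530.9M → loss $530.9M.
$69.1M: same outcome either way → loss $0M.
$11.2M: same outcome either way → loss $0M.
$547.7M: truthful gives $0M, deviation gives −$455.5M → loss $455.5M.
$279.2M: truthful gives $0M, deviation gives −$187M → loss $187M.
$722.4M: same outcome either way → loss $0M.
$527.3M: truthful gives $0M, deviation gives −$435.1M → loss $435.1M.
Maximum loss: $530.9M.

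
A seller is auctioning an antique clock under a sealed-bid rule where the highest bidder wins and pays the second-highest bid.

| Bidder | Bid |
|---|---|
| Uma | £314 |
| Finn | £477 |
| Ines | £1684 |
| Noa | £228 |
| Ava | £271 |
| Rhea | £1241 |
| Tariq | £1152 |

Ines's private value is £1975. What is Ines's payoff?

£734

Highest bid: Ines at £1684, so Ines wins.
Second-highest bid: Rhea at £1241 — that is the price the winner pays.
Ines's payoff = value − price = £1975 − £1241 = £734.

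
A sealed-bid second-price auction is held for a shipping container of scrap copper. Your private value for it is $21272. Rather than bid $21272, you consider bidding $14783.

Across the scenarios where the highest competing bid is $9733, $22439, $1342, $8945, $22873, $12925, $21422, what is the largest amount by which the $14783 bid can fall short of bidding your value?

$9733: same outcome either way → loss $0.
$22439: same outcome either way → loss $0.
$1342: same outcome either way → loss $0.
$8945: same outcome either way → loss $0.
$22873: same outcome either way → loss $0.
$12925: same outcome either way → loss $0.
$21422: same outcome either way → loss $0.
Maximum loss: $0.

$0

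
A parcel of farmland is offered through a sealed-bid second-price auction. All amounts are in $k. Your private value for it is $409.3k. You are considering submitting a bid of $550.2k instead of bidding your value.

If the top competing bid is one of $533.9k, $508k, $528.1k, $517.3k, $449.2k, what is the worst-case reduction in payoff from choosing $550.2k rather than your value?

$533.9k: truthful gives $0k, deviation gives −$124.6k → loss $124.6k.
$508k: truthful gives $0k, deviation gives −$98.7k → loss $98.7k.
$528.1k: truthful gives $0k, deviation gives −$118.8k → loss $118.8k.
$517.3k: truthful gives $0k, deviation gives −$108k → loss $108k.
$449.2k: truthful gives $0k, deviation gives −$39.9k → loss $39.9k.
Maximum loss: $124.6k.

$124.6k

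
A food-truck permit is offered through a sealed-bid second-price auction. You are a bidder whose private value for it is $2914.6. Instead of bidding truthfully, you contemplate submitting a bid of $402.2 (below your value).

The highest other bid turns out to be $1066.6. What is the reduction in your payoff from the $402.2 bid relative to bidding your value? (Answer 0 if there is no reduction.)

Bidding your value $2914.6: you win (since $2914.6 > $1066.6) and pay $1066.6. Payoff $1848.
Bidding $402.2: you lose. Payoff $0.
The competing bid $1066.6 lies between your shaded bid and your value, so underbidding forfeits an item you could have won at a profitable price.
Loss from deviating = $1848 − ($0) = $1848.

$1848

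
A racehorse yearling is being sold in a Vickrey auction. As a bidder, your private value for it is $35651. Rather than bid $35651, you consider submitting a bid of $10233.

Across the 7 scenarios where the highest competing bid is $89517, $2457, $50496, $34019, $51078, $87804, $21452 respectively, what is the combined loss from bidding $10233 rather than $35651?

$15831

The deviation costs you only when the competing bid falls strictly between $10233 and $35651; elsewhere both bids give the same outcome.
$89517: outcomes coincide → loss $0.
$2457: outcomes coincide → loss $0.
$50496: outcomes coincide → loss $0.
$34019: truthful payoff $1632, deviation payoff $0 → loss $1632.
$51078: outcomes coincide → loss $0.
$87804: outcomes coincide → loss $0.
$21452: truthful payoff $14199, deviation payoff $0 → loss $14199.
Total loss = $1632 + $14199 = $15831.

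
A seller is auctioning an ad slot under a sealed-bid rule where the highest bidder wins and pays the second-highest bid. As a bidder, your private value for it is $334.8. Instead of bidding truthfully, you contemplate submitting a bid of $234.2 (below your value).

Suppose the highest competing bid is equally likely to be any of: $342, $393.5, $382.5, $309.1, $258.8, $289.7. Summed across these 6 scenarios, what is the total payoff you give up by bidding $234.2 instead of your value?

The deviation costs you only when the competing bid falls strictly between $234.2 and $334.8; elsewhere both bids give the same outcome.
$342: outcomes coincide → loss $0.
$393.5: outcomes coincide → loss $0.
$382.5: outcomes coincide → loss $0.
$309.1: truthful payoff $25.7, deviation payoff $0 → loss $25.7.
$258.8: truthful payoff $76, deviation payoff $0 → loss $76.
$289.7: truthful payoff $45.1, deviation payoff $0 → loss $45.1.
Total loss = $25.7 + $76 + $45.1 = $146.8.
In a second-price auction your bid sets only whether you win, not what you pay, so bidding your true value is weakly dominant.

$146.8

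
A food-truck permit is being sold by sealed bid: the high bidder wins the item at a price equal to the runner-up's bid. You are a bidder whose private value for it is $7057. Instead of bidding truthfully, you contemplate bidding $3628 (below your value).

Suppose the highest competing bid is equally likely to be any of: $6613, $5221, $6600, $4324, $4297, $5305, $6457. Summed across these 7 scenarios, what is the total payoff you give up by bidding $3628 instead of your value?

The deviation costs you only when the competing bid falls strictly between $3628 and $7057; elsewhere both bids give the same outcome.
$6613: truthful payoff $444, deviation payoff $0 → loss $444.
$5221: truthful payoff $1836, deviation payoff $0 → loss $1836.
$6600: truthful payoff $457, deviation payoff $0 → loss $457.
$4324: truthful payoff $2733, deviation payoff $0 → loss $2733.
$4297: truthful payoff $2760, deviation payoff $0 → loss $2760.
$5305: truthful payoff $1752, deviation payoff $0 → loss $1752.
$6457: truthful payoff $600, deviation payoff $0 → loss $600.
Total loss = $444 + $1836 + $457 + $2733 + $2760 + $1752 + $600 = $10582.

$10582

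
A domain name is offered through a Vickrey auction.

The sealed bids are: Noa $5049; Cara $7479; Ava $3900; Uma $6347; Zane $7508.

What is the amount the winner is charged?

Highest bid: Zane at $7508, so Zane wins.
Second-highest bid: Cara at $7479 — that is the price the winner pays.

$7479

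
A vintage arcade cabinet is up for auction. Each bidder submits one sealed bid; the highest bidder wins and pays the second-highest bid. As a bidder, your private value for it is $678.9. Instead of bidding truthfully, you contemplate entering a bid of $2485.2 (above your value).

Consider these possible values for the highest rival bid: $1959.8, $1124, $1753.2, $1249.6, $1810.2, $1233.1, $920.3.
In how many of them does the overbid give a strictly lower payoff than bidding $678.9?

The deviation hurts exactly when the highest competing bid lies strictly between $678.9 and $2485.2 — overbidding then wins at a price above your value.
$1959.8: inside the interval → strictly worse (loss $1280.9).
$1124: inside the interval → strictly worse (loss $445.1).
$1753.2: inside the interval → strictly worse (loss $1074.3).
$1249.6: inside the interval → strictly worse (loss $570.7).
$1810.2: inside the interval → strictly worse (loss $1131.3).
$1233.1: inside the interval → strictly worse (loss $554.2).
$920.3: inside the interval → strictly worse (loss $241.4).
Count: 7.

7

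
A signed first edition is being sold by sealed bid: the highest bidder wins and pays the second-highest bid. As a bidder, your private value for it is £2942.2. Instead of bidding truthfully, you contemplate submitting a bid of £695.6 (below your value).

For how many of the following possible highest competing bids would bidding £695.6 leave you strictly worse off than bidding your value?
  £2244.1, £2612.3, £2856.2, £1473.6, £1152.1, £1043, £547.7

6

The deviation hurts exactly when the highest competing bid lies strictly between £695.6 and £2942.2 — underbidding then forfeits a profitable win.
£2244.1: inside the interval → strictly worse (loss £698.1).
£2612.3: inside the interval → strictly worse (loss £329.9).
£2856.2: inside the interval → strictly worse (loss £86).
£1473.6: inside the interval → strictly worse (loss £1468.6).
£1152.1: inside the interval → strictly worse (loss £1790.1).
£1043: inside the interval → strictly worse (loss £1899.2).
£547.7: below both → same outcome either way.
Count: 6.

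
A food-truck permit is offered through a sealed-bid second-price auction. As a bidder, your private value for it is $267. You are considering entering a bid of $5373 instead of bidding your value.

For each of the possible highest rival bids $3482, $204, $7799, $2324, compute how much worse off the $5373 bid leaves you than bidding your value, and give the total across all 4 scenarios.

The deviation costs you only when the competing bid falls strictly between $267 and $5373; elsewhere both bids give the same outcome.
$3482: truthful payoff $0, deviation payoff −$3215 → loss $3215.
$204: outcomes coincide → loss $0.
$7799: outcomes coincide → loss $0.
$2324: truthful payoff $0, deviation payoff −$2057 → loss $2057.
Total loss = $3215 + $2057 = $5272.

$5272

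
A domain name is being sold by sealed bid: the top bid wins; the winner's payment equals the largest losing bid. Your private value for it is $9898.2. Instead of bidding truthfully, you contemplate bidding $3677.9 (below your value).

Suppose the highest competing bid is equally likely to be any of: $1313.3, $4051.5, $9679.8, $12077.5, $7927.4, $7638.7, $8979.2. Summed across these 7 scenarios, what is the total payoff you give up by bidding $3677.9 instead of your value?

$11214.4

The deviation costs you only when the competing bid falls strictly between $3677.9 and $9898.2; elsewhere both bids give the same outcome.
$1313.3: outcomes coincide → loss $0.
$4051.5: truthful payoff $5846.7, deviation payoff $0 → loss $5846.7.
$9679.8: truthful payoff $218.4, deviation payoff $0 → loss $218.4.
$12077.5: outcomes coincide → loss $0.
$7927.4: truthful payoff $1970.8, deviation payoff $0 → loss $1970.8.
$7638.7: truthful payoff $2259.5, deviation payoff $0 → loss $2259.5.
$8979.2: truthful payoff $919, deviation payoff $0 → loss $919.
Total loss = $5846.7 + $218.4 + $1970.8 + $2259.5 + $919 = $11214.4.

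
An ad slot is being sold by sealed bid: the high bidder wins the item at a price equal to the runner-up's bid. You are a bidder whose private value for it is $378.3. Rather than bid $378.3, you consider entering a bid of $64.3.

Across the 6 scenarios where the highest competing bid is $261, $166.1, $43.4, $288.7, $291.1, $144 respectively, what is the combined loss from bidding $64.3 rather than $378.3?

$740.6

The deviation costs you only when the competing bid falls strictly between $64.3 and $378.3; elsewhere both bids give the same outcome.
$261: truthful payoff $117.3, deviation payoff $0 → loss $117.3.
$166.1: truthful payoff $212.2, deviation payoff $0 → loss $212.2.
$43.4: outcomes coincide → loss $0.
$288.7: truthful payoff $89.6, deviation payoff $0 → loss $89.6.
$291.1: truthful payoff $87.2, deviation payoff $0 → loss $87.2.
$144: truthful payoff $234.3, deviation payoff $0 → loss $234.3.
Total loss = $117.3 + $212.2 + $89.6 + $87.2 + $234.3 = $740.6.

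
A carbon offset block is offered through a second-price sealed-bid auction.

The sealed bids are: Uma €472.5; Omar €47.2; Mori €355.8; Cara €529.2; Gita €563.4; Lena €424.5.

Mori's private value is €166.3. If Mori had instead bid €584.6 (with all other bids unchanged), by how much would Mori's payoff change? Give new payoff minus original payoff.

The highest bid among the other bidders is €563.4; Mori's bid doesn't change that.
Original bid €355.8: Mori is not highest (top rival bid is €563.4); payoff €0.
Alternative bid €584.6: Mori is highest, pays the top rival bid €563.4; payoff €166.3 − €563.4 = −€397.1.
Change in payoff = −€397.1 − (€0) = −€397.1.

−€397.1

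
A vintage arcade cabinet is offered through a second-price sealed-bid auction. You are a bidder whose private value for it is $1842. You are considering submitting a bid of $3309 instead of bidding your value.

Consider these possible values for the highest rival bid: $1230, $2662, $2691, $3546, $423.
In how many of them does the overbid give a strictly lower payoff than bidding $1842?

2

The deviation hurts exactly when the highest competing bid lies strictly between $1842 and $3309 — overbidding then wins at a price above your value.
$1230: below both → same outcome either way.
$2662: inside the interval → strictly worse (loss $820).
$2691: inside the interval → strictly worse (loss $849).
$3546: above both → same outcome either way.
$423: below both → same outcome either way.
Count: 2.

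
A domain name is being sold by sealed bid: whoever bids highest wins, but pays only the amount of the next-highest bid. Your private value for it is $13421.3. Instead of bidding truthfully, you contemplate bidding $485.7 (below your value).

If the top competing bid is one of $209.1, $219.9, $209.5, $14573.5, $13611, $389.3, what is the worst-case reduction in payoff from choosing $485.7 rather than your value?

$0

$209.1: same outcome either way → loss $0.
$219.9: same outcome either way → loss $0.
$209.5: same outcome either way → loss $0.
$14573.5: same outcome either way → loss $0.
$13611: same outcome either way → loss $0.
$389.3: same outcome either way → loss $0.
Maximum loss: $0.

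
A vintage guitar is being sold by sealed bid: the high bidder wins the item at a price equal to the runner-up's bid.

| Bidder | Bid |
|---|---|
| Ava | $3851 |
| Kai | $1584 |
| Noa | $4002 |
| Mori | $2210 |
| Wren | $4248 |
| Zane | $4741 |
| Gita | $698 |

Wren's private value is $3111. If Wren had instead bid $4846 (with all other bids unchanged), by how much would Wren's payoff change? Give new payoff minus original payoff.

−$1630

The highest bid among the other bidders is $4741; Wren's bid doesn't change that.
Original bid $4248: Wren is not highest (top rival bid is $4741); payoff $0.
Alternative bid $4846: Wren is highest, pays the top rival bid $4741; payoff $3111 − $4741 = −$1630.
Change in payoff = −$1630 − ($0) = −$1630.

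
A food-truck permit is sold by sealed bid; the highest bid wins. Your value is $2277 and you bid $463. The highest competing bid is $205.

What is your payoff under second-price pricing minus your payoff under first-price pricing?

You have the highest bid, so you win under either rule.
Second-price: pay $205 → payoff $2072.
First-price: pay your own bid $463 → payoff $1814.
Difference = $2072 − ($1814) = $258.

$258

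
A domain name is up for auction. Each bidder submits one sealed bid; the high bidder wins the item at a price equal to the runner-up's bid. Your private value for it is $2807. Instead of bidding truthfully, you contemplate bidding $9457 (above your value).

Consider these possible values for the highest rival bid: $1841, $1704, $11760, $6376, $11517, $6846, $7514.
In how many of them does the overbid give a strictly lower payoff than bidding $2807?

3

The deviation hurts exactly when the highest competing bid lies strictly between $2807 and $9457 — overbidding then wins at a price above your value.
$1841: below both → same outcome either way.
$1704: below both → same outcome either way.
$11760: above both → same outcome either way.
$6376: inside the interval → strictly worse (loss $3569).
$11517: above both → same outcome either way.
$6846: inside the interval → strictly worse (loss $4039).
$7514: inside the interval → strictly worse (loss $4707).
Count: 3.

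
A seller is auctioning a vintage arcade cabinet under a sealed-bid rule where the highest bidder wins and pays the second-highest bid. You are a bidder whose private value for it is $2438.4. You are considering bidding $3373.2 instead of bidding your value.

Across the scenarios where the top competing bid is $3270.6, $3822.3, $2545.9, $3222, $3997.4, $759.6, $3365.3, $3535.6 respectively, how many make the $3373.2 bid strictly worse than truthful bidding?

The deviation hurts exactly when the highest competing bid lies strictly between $2438.4 and $3373.2 — overbidding then wins at a price above your value.
$3270.6: inside the interval → strictly worse (loss $832.2).
$3822.3: above both → same outcome either way.
$2545.9: inside the interval → strictly worse (loss $107.5).
$3222: inside the interval → strictly worse (loss $783.6).
$3997.4: above both → same outcome either way.
$759.6: below both → same outcome either way.
$3365.3: inside the interval → strictly worse (loss $926.9).
$3535.6: above both → same outcome either way.
Count: 4.

4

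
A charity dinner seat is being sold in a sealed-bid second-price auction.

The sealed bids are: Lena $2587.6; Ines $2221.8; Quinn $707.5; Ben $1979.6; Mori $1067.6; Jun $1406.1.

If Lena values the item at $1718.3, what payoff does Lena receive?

Highest bid: Lena at $2587.6, so Lena wins.
Second-highest bid: Ines at $2221.8 — that is the price the winner pays.
Lena's payoff = value − price = $1718.3 − $2221.8 = −$503.5.

−$503.5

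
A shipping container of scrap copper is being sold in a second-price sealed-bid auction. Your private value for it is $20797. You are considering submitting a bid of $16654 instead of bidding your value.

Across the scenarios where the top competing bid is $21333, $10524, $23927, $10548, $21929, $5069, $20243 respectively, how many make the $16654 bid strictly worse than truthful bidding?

The deviation hurts exactly when the highest competing bid lies strictly between $16654 and $20797 — underbidding then forfeits a profitable win.
$21333: above both → same outcome either way.
$10524: below both → same outcome either way.
$23927: above both → same outcome either way.
$10548: below both → same outcome either way.
$21929: above both → same outcome either way.
$5069: below both → same outcome either way.
$20243: inside the interval → strictly worse (loss $554).
Count: 1.

1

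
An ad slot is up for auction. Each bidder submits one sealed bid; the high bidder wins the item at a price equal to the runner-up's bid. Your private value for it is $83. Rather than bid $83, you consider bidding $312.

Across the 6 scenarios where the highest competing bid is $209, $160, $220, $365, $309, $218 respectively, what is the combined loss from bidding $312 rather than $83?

$701

The deviation costs you only when the competing bid falls strictly between $83 and $312; elsewhere both bids give the same outcome.
$209: truthful payoff $0, deviation payoff −$126 → loss $126.
$160: truthful payoff $0, deviation payoff −$77 → loss $77.
$220: truthful payoff $0, deviation payoff −$137 → loss $137.
$365: outcomes coincide → loss $0.
$309: truthful payoff $0, deviation payoff −$226 → loss $226.
$218: truthful payoff $0, deviation payoff −$135 → loss $135.
Total loss = $126 + $77 + $137 + $226 + $135 = $701.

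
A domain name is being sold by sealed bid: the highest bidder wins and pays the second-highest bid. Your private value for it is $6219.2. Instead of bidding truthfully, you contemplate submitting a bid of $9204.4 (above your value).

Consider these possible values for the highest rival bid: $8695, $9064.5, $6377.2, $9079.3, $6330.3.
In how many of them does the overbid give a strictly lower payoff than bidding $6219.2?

5

The deviation hurts exactly when the highest competing bid lies strictly between $6219.2 and $9204.4 — overbidding then wins at a price above your value.
$8695: inside the interval → strictly worse (loss $2475.8).
$9064.5: inside the interval → strictly worse (loss $2845.3).
$6377.2: inside the interval → strictly worse (loss $158).
$9079.3: inside the interval → strictly worse (loss $2860.1).
$6330.3: inside the interval → strictly worse (loss $111.1).
Count: 5.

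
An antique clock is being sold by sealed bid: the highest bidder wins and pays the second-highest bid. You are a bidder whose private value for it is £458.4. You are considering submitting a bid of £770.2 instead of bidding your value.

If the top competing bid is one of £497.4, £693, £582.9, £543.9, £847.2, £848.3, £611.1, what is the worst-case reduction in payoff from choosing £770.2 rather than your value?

£497.4: truthful gives £0, deviation gives −£39 → loss £39.
£693: truthful gives £0, deviation gives −£234.6 → loss £234.6.
£582.9: truthful gives £0, deviation gives −£124.5 → loss £124.5.
£543.9: truthful gives £0, deviation gives −£85.5 → loss £85.5.
£847.2: same outcome either way → loss £0.
£848.3: same outcome either way → loss £0.
£611.1: truthful gives £0, deviation gives −£152.7 → loss £152.7.
Maximum loss: £234.6.

£234.6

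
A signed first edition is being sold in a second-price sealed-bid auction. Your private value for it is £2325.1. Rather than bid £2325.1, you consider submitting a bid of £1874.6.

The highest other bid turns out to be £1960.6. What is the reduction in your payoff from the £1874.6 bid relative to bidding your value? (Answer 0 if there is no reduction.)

Bidding your value £2325.1: you win (since £2325.1 > £1960.6) and pay £1960.6. Payoff £364.5.
Bidding £1874.6: you lose. Payoff £0.
The competing bid £1960.6 lies between your shaded bid and your value, so underbidding forfeits an item you could have won at a profitable price.
Loss from deviating = £364.5 − (£0) = £364.5.
In a second-price auction your bid sets only whether you win, not what you pay, so bidding your true value is weakly dominant.

£364.5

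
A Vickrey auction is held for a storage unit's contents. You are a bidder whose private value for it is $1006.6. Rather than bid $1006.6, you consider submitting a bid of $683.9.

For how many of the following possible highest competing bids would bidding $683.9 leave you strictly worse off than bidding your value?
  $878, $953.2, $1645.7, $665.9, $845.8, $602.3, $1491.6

3

The deviation hurts exactly when the highest competing bid lies strictly between $683.9 and $1006.6 — underbidding then forfeits a profitable win.
$878: inside the interval → strictly worse (loss $128.6).
$953.2: inside the interval → strictly worse (loss $53.4).
$1645.7: above both → same outcome either way.
$665.9: below both → same outcome either way.
$845.8: inside the interval → strictly worse (loss $160.8).
$602.3: below both → same outcome either way.
$1491.6: above both → same outcome either way.
Count: 3.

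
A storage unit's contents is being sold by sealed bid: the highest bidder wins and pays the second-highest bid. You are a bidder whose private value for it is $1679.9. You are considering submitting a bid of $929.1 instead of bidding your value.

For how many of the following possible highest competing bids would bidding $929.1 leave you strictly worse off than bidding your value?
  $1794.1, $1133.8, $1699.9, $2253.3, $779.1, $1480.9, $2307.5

The deviation hurts exactly when the highest competing bid lies strictly between $929.1 and $1679.9 — underbidding then forfeits a profitable win.
$1794.1: above both → same outcome either way.
$1133.8: inside the interval → strictly worse (loss $546.1).
$1699.9: above both → same outcome either way.
$2253.3: above both → same outcome either way.
$779.1: below both → same outcome either way.
$1480.9: inside the interval → strictly worse (loss $199).
$2307.5: above both → same outcome either way.
Count: 2.

2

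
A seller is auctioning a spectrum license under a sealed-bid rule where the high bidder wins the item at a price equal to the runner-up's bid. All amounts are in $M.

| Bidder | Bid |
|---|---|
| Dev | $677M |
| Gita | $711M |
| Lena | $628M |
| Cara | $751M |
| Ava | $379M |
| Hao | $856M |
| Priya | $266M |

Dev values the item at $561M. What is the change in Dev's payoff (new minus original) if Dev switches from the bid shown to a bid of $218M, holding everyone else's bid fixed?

$0M

The highest bid among the other bidders is $856M; Dev's bid doesn't change that.
Original bid $677M: Dev is not highest (top rival bid is $856M); payoff $0M.
Alternative bid $218M: Dev is not highest (top rival bid is $856M); payoff $0M.
Change in payoff = $0M − ($0M) = $0M.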